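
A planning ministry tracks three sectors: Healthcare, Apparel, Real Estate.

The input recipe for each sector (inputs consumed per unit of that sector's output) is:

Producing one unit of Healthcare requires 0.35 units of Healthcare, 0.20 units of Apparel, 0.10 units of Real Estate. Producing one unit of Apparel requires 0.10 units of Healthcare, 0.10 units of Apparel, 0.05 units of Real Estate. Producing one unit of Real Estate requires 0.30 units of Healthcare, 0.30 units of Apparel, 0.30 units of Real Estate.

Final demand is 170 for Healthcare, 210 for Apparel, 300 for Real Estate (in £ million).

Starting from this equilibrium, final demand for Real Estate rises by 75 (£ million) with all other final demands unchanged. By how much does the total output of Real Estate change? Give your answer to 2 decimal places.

Δx_3 = 120.13

I − A =
  [   0.65    -0.10    -0.30]
  [  -0.20     0.90    -0.30]
  [  -0.10    -0.05     0.70]
Cofactors of I−A, C_ij = (−1)^(i+j)·(minor ij) (rows/columns in the sector order above):
  C_11 = (0.90)(0.70) − (-0.30)(-0.05) = 0.6150
  C_12 = −[(-0.20)(0.70) − (-0.30)(-0.10)] = 0.1700
  C_13 = (-0.20)(-0.05) − (0.90)(-0.10) = 0.1000
  C_21 = −[(-0.10)(0.70) − (-0.30)(-0.05)] = 0.0850
  C_22 = (0.65)(0.70) − (-0.30)(-0.10) = 0.4250
  C_23 = −[(0.65)(-0.05) − (-0.10)(-0.10)] = 0.0425
  C_31 = (-0.10)(-0.30) − (-0.30)(0.90) = 0.3000
  C_32 = −[(0.65)(-0.30) − (-0.30)(-0.20)] = 0.2550
  C_33 = (0.65)(0.90) − (-0.10)(-0.20) = 0.5650
det(I−A) = Σ_j (I−A)_1j·C_1j = (0.65)(0.6150) + (-0.10)(0.1700) + (-0.30)(0.1000) = 0.35275
adj(I−A) = Cᵀ =
  [ 0.6150   0.0850   0.3000]
  [ 0.1700   0.4250   0.2550]
  [ 0.1000   0.0425   0.5650]
(I − A)⁻¹ = adj(I−A) / det(I−A) ≈
  [   1.7434     0.2410     0.8505]
  [   0.4819     1.2048     0.7229]
  [   0.2835     0.1205     1.6017]
Δx = (I − A)⁻¹ Δd with Δd having +75 in the Real Estate component and 0 elsewhere.
So Δx_3 = L_33 · (+75), where L_33 = adj(I−A)_33 / det(I−A) = 0.5650 / 0.35275.
Δx_3 = 0.5650 × (+75) / 0.35275 = 42.375 / 0.35275 ≈ 120.13.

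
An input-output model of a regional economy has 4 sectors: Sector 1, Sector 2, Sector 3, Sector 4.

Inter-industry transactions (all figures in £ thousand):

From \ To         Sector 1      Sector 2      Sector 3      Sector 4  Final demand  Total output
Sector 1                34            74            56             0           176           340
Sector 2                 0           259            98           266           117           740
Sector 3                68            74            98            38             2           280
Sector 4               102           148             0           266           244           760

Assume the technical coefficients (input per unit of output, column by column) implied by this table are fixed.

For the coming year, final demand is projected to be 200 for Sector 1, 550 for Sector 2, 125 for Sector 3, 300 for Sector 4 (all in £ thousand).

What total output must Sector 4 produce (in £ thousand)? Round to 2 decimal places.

x_4 = 1368.93

Technical coefficients a_ij = z_ij / X_j:
  a_11 = 34/340 = 0.10, a_21 = 0/340 = 0.00, a_31 = 68/340 = 0.20, a_41 = 102/340 = 0.30
  a_12 = 74/740 = 0.10, a_22 = 259/740 = 0.35, a_32 = 74/740 = 0.10, a_42 = 148/740 = 0.20
  a_13 = 56/280 = 0.20, a_23 = 98/280 = 0.35, a_33 = 98/280 = 0.35, a_43 = 0/280 = 0.00
  a_14 = 0/760 = 0.00, a_24 = 266/760 = 0.35, a_34 = 38/760 = 0.05, a_44 = 266/760 = 0.35
I − A =
  [   0.90    -0.10    -0.20     0.00]
  [   0.00     0.65    -0.35    -0.35]
  [  -0.20    -0.10     0.65    -0.05]
  [  -0.30    -0.20     0.00     0.65]
Compute the cofactors C_ij = (−1)^(i+j)·(3×3 minor ij) of I−A; the adjugate is their transpose:
adj(I−A) = Cᵀ =
  [ 0.202875   0.057250   0.093250   0.038000]
  [ 0.119000   0.351250   0.225750   0.206500]
  [ 0.090750   0.082000   0.306750   0.067750]
  [ 0.130250   0.134500   0.112500   0.315750]
det(I−A) = Σ_j (I−A)_1j·C_1j = (0.90)(0.202875) + (-0.10)(0.119000) + (-0.20)(0.090750) + (0.00)(0.130250) = 0.1525375
(I − A)⁻¹ = adj(I−A) / det(I−A) ≈
  [   1.3300     0.3753     0.6113     0.2491]
  [   0.7801     2.3027     1.4800     1.3538]
  [   0.5949     0.5376     2.0110     0.4442]
  [   0.8539     0.8818     0.7375     2.0700]
x = (I − A)⁻¹ d = adj(I−A)·d / det(I−A), with det(I−A) = 0.1525375:
  x_1 = (0.202875·200 + 0.057250·550 + 0.093250·125 + 0.038000·300) / 0.1525375 = 95.11875 / 0.1525375 ≈ 623.58
  x_2 = (0.119000·200 + 0.351250·550 + 0.225750·125 + 0.206500·300) / 0.1525375 = 307.15625 / 0.1525375 ≈ 2013.64
  x_3 = (0.090750·200 + 0.082000·550 + 0.306750·125 + 0.067750·300) / 0.1525375 = 121.91875 / 0.1525375 ≈ 799.27
  x_4 = (0.130250·200 + 0.134500·550 + 0.112500·125 + 0.315750·300) / 0.1525375 = 208.8125 / 0.1525375 ≈ 1368.93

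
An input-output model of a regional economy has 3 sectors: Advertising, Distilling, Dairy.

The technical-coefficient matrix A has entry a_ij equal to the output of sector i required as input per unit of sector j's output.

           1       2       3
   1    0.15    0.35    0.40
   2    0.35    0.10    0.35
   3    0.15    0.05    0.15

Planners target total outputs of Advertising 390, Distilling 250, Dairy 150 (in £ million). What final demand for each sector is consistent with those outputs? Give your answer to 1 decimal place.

I − A =
  [   0.85    -0.35    -0.40]
  [  -0.35     0.90    -0.35]
  [  -0.15    -0.05     0.85]
d = (I − A) x:
  d_1 = (+0.85)·390 + (-0.35)·250 + (-0.40)·150 = 184.0
  d_2 = (-0.35)·390 + (+0.90)·250 + (-0.35)·150 = 36.0
  d_3 = (-0.15)·390 + (-0.05)·250 + (+0.85)·150 = 56.5

d_1 = 184.0, d_2 = 36.0, d_3 = 56.5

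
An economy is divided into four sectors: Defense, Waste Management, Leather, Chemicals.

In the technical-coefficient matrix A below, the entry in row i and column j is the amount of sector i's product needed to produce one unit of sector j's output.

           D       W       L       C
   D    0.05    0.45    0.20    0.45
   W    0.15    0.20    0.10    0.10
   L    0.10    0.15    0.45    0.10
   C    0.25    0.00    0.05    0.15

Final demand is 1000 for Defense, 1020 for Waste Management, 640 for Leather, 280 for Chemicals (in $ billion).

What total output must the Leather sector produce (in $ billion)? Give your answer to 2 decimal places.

x_L = 2757.71

I − A =
  [   0.95    -0.45    -0.20    -0.45]
  [  -0.15     0.80    -0.10    -0.10]
  [  -0.10    -0.15     0.55    -0.10]
  [  -0.25     0.00    -0.05     0.85]
Compute the cofactors C_ij = (−1)^(i+j)·(3×3 minor ij) of I−A; the adjugate is their transpose:
adj(I−A) = Cᵀ =
  [ 0.356500   0.237000   0.194500   0.239500]
  [ 0.094625   0.353250   0.108125   0.104375]
  [ 0.110875   0.153750   0.487375   0.134125]
  [ 0.111375   0.078750   0.085875   0.341625]
det(I−A) = Σ_j (I−A)_1j·C_1j = (0.95)(0.356500) + (-0.45)(0.094625) + (-0.20)(0.110875) + (-0.45)(0.111375) = 0.2238
(I − A)⁻¹ = adj(I−A) / det(I−A) ≈
  [   1.5929     1.0590     0.8691     1.0702]
  [   0.4228     1.5784     0.4831     0.4664]
  [   0.4954     0.6870     2.1777     0.5993]
  [   0.4977     0.3519     0.3837     1.5265]
x = (I − A)⁻¹ d = adj(I−A)·d / det(I−A), with det(I−A) = 0.2238:
  x_D = (0.356500·1000 + 0.237000·1020 + 0.194500·640 + 0.239500·280) / 0.2238 = 789.78 / 0.2238 ≈ 3528.95
  x_W = (0.094625·1000 + 0.353250·1020 + 0.108125·640 + 0.104375·280) / 0.2238 = 553.365 / 0.2238 ≈ 2472.59
  x_L = (0.110875·1000 + 0.153750·1020 + 0.487375·640 + 0.134125·280) / 0.2238 = 617.175 / 0.2238 ≈ 2757.71
  x_C = (0.111375·1000 + 0.078750·1020 + 0.085875·640 + 0.341625·280) / 0.2238 = 342.315 / 0.2238 ≈ 1529.56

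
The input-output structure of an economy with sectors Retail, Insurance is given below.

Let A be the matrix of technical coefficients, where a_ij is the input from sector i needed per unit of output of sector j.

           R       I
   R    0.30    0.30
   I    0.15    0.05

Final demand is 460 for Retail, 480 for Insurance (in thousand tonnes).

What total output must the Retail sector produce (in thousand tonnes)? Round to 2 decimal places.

I − A =
  [   0.70    -0.30]
  [  -0.15     0.95]
det(I−A) = (0.70)(0.95) − (-0.30)(-0.15) = 0.6200
adj(I−A) = [[0.95, 0.30], [0.15, 0.70]]
(I − A)⁻¹ = adj(I−A) / det(I−A) ≈
  [   1.5323     0.4839]
  [   0.2419     1.1290]
x = (I − A)⁻¹ d = adj(I−A)·d / det(I−A), with det(I−A) = 0.6200:
  x_R = (0.95·460 + 0.30·480) / 0.6200 = 581.00 / 0.6200 ≈ 937.10
  x_I = (0.15·460 + 0.70·480) / 0.6200 = 405.00 / 0.6200 ≈ 653.23

x_R = 937.10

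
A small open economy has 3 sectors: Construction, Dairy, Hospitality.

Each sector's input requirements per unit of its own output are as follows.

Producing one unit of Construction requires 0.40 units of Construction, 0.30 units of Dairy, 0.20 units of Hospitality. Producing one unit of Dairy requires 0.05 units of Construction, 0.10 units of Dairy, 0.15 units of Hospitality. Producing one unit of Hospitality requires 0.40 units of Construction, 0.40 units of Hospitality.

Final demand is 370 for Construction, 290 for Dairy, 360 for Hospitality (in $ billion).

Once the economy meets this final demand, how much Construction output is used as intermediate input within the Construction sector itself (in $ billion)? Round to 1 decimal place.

z_11 = 632.0

I − A =
  [   0.60    -0.05    -0.40]
  [  -0.30     0.90     0.00]
  [  -0.20    -0.15     0.60]
Cofactors of I−A, C_ij = (−1)^(i+j)·(minor ij) (rows/columns in the sector order above):
  C_11 = (0.90)(0.60) − (0.00)(-0.15) = 0.5400
  C_12 = −[(-0.30)(0.60) − (0.00)(-0.20)] = 0.1800
  C_13 = (-0.30)(-0.15) − (0.90)(-0.20) = 0.2250
  C_21 = −[(-0.05)(0.60) − (-0.40)(-0.15)] = 0.0900
  C_22 = (0.60)(0.60) − (-0.40)(-0.20) = 0.2800
  C_23 = −[(0.60)(-0.15) − (-0.05)(-0.20)] = 0.1000
  C_31 = (-0.05)(0.00) − (-0.40)(0.90) = 0.3600
  C_32 = −[(0.60)(0.00) − (-0.40)(-0.30)] = 0.1200
  C_33 = (0.60)(0.90) − (-0.05)(-0.30) = 0.5250
det(I−A) = Σ_j (I−A)_1j·C_1j = (0.60)(0.5400) + (-0.05)(0.1800) + (-0.40)(0.2250) = 0.2250
adj(I−A) = Cᵀ =
  [ 0.5400   0.0900   0.3600]
  [ 0.1800   0.2800   0.1200]
  [ 0.2250   0.1000   0.5250]
(I − A)⁻¹ = adj(I−A) / det(I−A) ≈
  [   2.4000     0.4000     1.6000]
  [   0.8000     1.2444     0.5333]
  [   1.0000     0.4444     2.3333]
First solve x = (I − A)⁻¹ d = adj(I−A)·d / det(I−A); in particular x_1 = (0.5400·370 + 0.0900·290 + 0.3600·360) / 0.2250 = 355.50 / 0.2250 = 1580.000.
Intermediate flow from 1 to 1: z_11 = a_11 · x_1 = 0.40 × 355.50 / 0.2250 = 142.20 / 0.2250 = 632.0.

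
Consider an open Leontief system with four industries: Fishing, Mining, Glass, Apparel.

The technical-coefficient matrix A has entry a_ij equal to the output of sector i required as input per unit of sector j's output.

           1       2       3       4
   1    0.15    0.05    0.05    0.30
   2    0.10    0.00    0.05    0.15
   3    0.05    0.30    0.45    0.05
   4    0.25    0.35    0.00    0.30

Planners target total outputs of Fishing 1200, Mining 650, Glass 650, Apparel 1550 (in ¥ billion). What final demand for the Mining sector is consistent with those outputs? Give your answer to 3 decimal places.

d_2 = 265.000

I − A =
  [   0.85    -0.05    -0.05    -0.30]
  [  -0.10     1.00    -0.05    -0.15]
  [  -0.05    -0.30     0.55    -0.05]
  [  -0.25    -0.35     0.00     0.70]
d = (I − A) x:
  d_1 = (+0.85)·1200 + (-0.05)·650 + (-0.05)·650 + (-0.30)·1550 = 490.000
  d_2 = (-0.10)·1200 + (+1.00)·650 + (-0.05)·650 + (-0.15)·1550 = 265.000
  d_3 = (-0.05)·1200 + (-0.30)·650 + (+0.55)·650 + (-0.05)·1550 = 25.000
  d_4 = (-0.25)·1200 + (-0.35)·650 + (+0.00)·650 + (+0.70)·1550 = 557.500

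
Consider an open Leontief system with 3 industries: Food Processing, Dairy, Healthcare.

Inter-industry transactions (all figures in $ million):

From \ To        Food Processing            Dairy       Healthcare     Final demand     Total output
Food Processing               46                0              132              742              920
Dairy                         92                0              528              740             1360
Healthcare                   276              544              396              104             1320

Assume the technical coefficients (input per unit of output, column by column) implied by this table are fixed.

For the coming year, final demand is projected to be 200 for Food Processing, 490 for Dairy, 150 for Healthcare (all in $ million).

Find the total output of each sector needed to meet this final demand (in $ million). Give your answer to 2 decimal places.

x_1 = 297.70, x_2 = 851.04, x_3 = 828.18

Technical coefficients a_ij = z_ij / X_j:
  a_11 = 46/920 = 0.05, a_21 = 92/920 = 0.10, a_31 = 276/920 = 0.30
  a_12 = 0/1360 = 0.00, a_22 = 0/1360 = 0.00, a_32 = 544/1360 = 0.40
  a_13 = 132/1320 = 0.10, a_23 = 528/1320 = 0.40, a_33 = 396/1320 = 0.30
I − A =
  [   0.95     0.00    -0.10]
  [  -0.10     1.00    -0.40]
  [  -0.30    -0.40     0.70]
Cofactors of I−A, C_ij = (−1)^(i+j)·(minor ij) (rows/columns in the sector order above):
  C_11 = (1.00)(0.70) − (-0.40)(-0.40) = 0.5400
  C_12 = −[(-0.10)(0.70) − (-0.40)(-0.30)] = 0.1900
  C_13 = (-0.10)(-0.40) − (1.00)(-0.30) = 0.3400
  C_21 = −[(0.00)(0.70) − (-0.10)(-0.40)] = 0.0400
  C_22 = (0.95)(0.70) − (-0.10)(-0.30) = 0.6350
  C_23 = −[(0.95)(-0.40) − (0.00)(-0.30)] = 0.3800
  C_31 = (0.00)(-0.40) − (-0.10)(1.00) = 0.1000
  C_32 = −[(0.95)(-0.40) − (-0.10)(-0.10)] = 0.3900
  C_33 = (0.95)(1.00) − (0.00)(-0.10) = 0.9500
det(I−A) = Σ_j (I−A)_1j·C_1j = (0.95)(0.5400) + (0.00)(0.1900) + (-0.10)(0.3400) = 0.4790
adj(I−A) = Cᵀ =
  [ 0.5400   0.0400   0.1000]
  [ 0.1900   0.6350   0.3900]
  [ 0.3400   0.3800   0.9500]
(I − A)⁻¹ = adj(I−A) / det(I−A) ≈
  [   1.1273     0.0835     0.2088]
  [   0.3967     1.3257     0.8142]
  [   0.7098     0.7933     1.9833]
x = (I − A)⁻¹ d = adj(I−A)·d / det(I−A), with det(I−A) = 0.4790:
  x_1 = (0.5400·200 + 0.0400·490 + 0.1000·150) / 0.4790 = 142.60 / 0.4790 ≈ 297.70
  x_2 = (0.1900·200 + 0.6350·490 + 0.3900·150) / 0.4790 = 407.65 / 0.4790 ≈ 851.04
  x_3 = (0.3400·200 + 0.3800·490 + 0.9500·150) / 0.4790 = 396.70 / 0.4790 ≈ 828.18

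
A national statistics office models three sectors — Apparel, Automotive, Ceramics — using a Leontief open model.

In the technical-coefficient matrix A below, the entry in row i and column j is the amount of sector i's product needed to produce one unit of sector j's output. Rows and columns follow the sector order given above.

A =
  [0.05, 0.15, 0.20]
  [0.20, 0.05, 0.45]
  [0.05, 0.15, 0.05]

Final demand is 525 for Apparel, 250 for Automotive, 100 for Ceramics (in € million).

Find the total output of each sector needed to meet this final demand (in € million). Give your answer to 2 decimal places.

x_1 = 680.07, x_2 = 511.40, x_3 = 221.80

I − A =
  [   0.95    -0.15    -0.20]
  [  -0.20     0.95    -0.45]
  [  -0.05    -0.15     0.95]
Cofactors of I−A, C_ij = (−1)^(i+j)·(minor ij) (rows/columns in the sector order above):
  C_11 = (0.95)(0.95) − (-0.45)(-0.15) = 0.8350
  C_12 = −[(-0.20)(0.95) − (-0.45)(-0.05)] = 0.2125
  C_13 = (-0.20)(-0.15) − (0.95)(-0.05) = 0.0775
  C_21 = −[(-0.15)(0.95) − (-0.20)(-0.15)] = 0.1725
  C_22 = (0.95)(0.95) − (-0.20)(-0.05) = 0.8925
  C_23 = −[(0.95)(-0.15) − (-0.15)(-0.05)] = 0.1500
  C_31 = (-0.15)(-0.45) − (-0.20)(0.95) = 0.2575
  C_32 = −[(0.95)(-0.45) − (-0.20)(-0.20)] = 0.4675
  C_33 = (0.95)(0.95) − (-0.15)(-0.20) = 0.8725
det(I−A) = Σ_j (I−A)_1j·C_1j = (0.95)(0.8350) + (-0.15)(0.2125) + (-0.20)(0.0775) = 0.745875
adj(I−A) = Cᵀ =
  [ 0.8350   0.1725   0.2575]
  [ 0.2125   0.8925   0.4675]
  [ 0.0775   0.1500   0.8725]
(I − A)⁻¹ = adj(I−A) / det(I−A) ≈
  [   1.1195     0.2313     0.3452]
  [   0.2849     1.1966     0.6268]
  [   0.1039     0.2011     1.1698]
x = (I − A)⁻¹ d = adj(I−A)·d / det(I−A), with det(I−A) = 0.745875:
  x_1 = (0.8350·525 + 0.1725·250 + 0.2575·100) / 0.745875 = 507.25 / 0.745875 ≈ 680.07
  x_2 = (0.2125·525 + 0.8925·250 + 0.4675·100) / 0.745875 = 381.4375 / 0.745875 ≈ 511.40
  x_3 = (0.0775·525 + 0.1500·250 + 0.8725·100) / 0.745875 = 165.4375 / 0.745875 ≈ 221.80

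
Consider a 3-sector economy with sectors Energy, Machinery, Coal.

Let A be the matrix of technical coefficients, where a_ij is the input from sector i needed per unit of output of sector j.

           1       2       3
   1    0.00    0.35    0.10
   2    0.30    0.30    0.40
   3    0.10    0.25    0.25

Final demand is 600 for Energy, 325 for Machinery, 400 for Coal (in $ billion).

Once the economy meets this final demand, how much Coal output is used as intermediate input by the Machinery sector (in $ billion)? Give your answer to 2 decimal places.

I − A =
  [   1.00    -0.35    -0.10]
  [  -0.30     0.70    -0.40]
  [  -0.10    -0.25     0.75]
Cofactors of I−A, C_ij = (−1)^(i+j)·(minor ij) (rows/columns in the sector order above):
  C_11 = (0.70)(0.75) − (-0.40)(-0.25) = 0.4250
  C_12 = −[(-0.30)(0.75) − (-0.40)(-0.10)] = 0.2650
  C_13 = (-0.30)(-0.25) − (0.70)(-0.10) = 0.1450
  C_21 = −[(-0.35)(0.75) − (-0.10)(-0.25)] = 0.2875
  C_22 = (1.00)(0.75) − (-0.10)(-0.10) = 0.7400
  C_23 = −[(1.00)(-0.25) − (-0.35)(-0.10)] = 0.2850
  C_31 = (-0.35)(-0.40) − (-0.10)(0.70) = 0.2100
  C_32 = −[(1.00)(-0.40) − (-0.10)(-0.30)] = 0.4300
  C_33 = (1.00)(0.70) − (-0.35)(-0.30) = 0.5950
det(I−A) = Σ_j (I−A)_1j·C_1j = (1.00)(0.4250) + (-0.35)(0.2650) + (-0.10)(0.1450) = 0.31775
adj(I−A) = Cᵀ =
  [ 0.4250   0.2875   0.2100]
  [ 0.2650   0.7400   0.4300]
  [ 0.1450   0.2850   0.5950]
(I − A)⁻¹ = adj(I−A) / det(I−A) ≈
  [   1.3375     0.9048     0.6609]
  [   0.8340     2.3289     1.3533]
  [   0.4563     0.8969     1.8725]
First solve x = (I − A)⁻¹ d = adj(I−A)·d / det(I−A); in particular x_2 = (0.2650·600 + 0.7400·325 + 0.4300·400) / 0.31775 = 571.50 / 0.31775 ≈ 1798.5838.
Intermediate flow from 3 to 2: z_32 = a_32 · x_2 = 0.25 × 571.50 / 0.31775 = 142.875 / 0.31775 ≈ 449.65.

z_32 = 449.65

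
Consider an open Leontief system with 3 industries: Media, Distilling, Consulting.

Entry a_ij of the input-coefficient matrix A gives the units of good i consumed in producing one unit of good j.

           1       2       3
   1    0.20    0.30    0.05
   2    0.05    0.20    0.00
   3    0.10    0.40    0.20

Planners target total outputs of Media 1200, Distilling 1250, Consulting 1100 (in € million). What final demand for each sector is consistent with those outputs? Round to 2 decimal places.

d_1 = 530.00, d_2 = 940.00, d_3 = 260.00

I − A =
  [   0.80    -0.30    -0.05]
  [  -0.05     0.80     0.00]
  [  -0.10    -0.40     0.80]
d = (I − A) x:
  d_1 = (+0.80)·1200 + (-0.30)·1250 + (-0.05)·1100 = 530.00
  d_2 = (-0.05)·1200 + (+0.80)·1250 + (+0.00)·1100 = 940.00
  d_3 = (-0.10)·1200 + (-0.40)·1250 + (+0.80)·1100 = 260.00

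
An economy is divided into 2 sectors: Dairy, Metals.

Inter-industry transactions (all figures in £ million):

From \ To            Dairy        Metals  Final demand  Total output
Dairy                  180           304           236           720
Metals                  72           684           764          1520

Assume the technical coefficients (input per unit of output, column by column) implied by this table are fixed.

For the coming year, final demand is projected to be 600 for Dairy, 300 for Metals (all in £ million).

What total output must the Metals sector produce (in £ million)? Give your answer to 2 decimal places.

x_2 = 726.11

Technical coefficients a_ij = z_ij / X_j:
  a_11 = 180/720 = 0.25, a_21 = 72/720 = 0.10
  a_12 = 304/1520 = 0.20, a_22 = 684/1520 = 0.45
I − A =
  [   0.75    -0.20]
  [  -0.10     0.55]
det(I−A) = (0.75)(0.55) − (-0.20)(-0.10) = 0.3925
adj(I−A) = [[0.55, 0.20], [0.10, 0.75]]
(I − A)⁻¹ = adj(I−A) / det(I−A) ≈
  [   1.4013     0.5096]
  [   0.2548     1.9108]
x = (I − A)⁻¹ d = adj(I−A)·d / det(I−A), with det(I−A) = 0.3925:
  x_1 = (0.55·600 + 0.20·300) / 0.3925 = 390.00 / 0.3925 ≈ 993.63
  x_2 = (0.10·600 + 0.75·300) / 0.3925 = 285.00 / 0.3925 ≈ 726.11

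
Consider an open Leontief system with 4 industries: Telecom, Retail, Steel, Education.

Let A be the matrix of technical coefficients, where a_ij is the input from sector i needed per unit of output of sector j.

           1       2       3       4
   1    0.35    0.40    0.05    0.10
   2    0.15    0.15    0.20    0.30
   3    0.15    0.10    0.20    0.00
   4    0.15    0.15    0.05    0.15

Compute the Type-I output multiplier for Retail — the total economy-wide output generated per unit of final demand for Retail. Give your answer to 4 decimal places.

I − A =
  [   0.65    -0.40    -0.05    -0.10]
  [  -0.15     0.85    -0.20    -0.30]
  [  -0.15    -0.10     0.80     0.00]
  [  -0.15    -0.15    -0.05     0.85]
Compute the cofactors C_ij = (−1)^(i+j)·(3×3 minor ij) of I−A; the adjugate is their transpose:
adj(I−A) = Cᵀ =
  [ 0.523500   0.288750   0.115125   0.163500]
  [ 0.165750   0.422875   0.126625   0.168750]
  [ 0.118875   0.107000   0.356375   0.051750]
  [ 0.128625   0.131875   0.063625   0.361875]
det(I−A) = Σ_j (I−A)_1j·C_1j = (0.65)(0.523500) + (-0.40)(0.165750) + (-0.05)(0.118875) + (-0.10)(0.128625) = 0.25516875
(I − A)⁻¹ = adj(I−A) / det(I−A) ≈
  [   2.05158     1.13160     0.45117     0.64075]
  [   0.64957     1.65724     0.49624     0.66133]
  [   0.46587     0.41933     1.39662     0.20281]
  [   0.50408     0.51681     0.24934     1.41818]
The output multiplier for sector j is the column-j sum of the Leontief inverse (I − A)⁻¹ = adj(I−A) / det(I−A).
Column 2 of adj(I−A): (0.288750, 0.422875, 0.107000, 0.131875); det(I−A) = 0.25516875.
m_2 = (0.288750 + 0.422875 + 0.107000 + 0.131875) / 0.25516875 = 0.9505 / 0.25516875 ≈ 3.7250.

m_2 = 3.7250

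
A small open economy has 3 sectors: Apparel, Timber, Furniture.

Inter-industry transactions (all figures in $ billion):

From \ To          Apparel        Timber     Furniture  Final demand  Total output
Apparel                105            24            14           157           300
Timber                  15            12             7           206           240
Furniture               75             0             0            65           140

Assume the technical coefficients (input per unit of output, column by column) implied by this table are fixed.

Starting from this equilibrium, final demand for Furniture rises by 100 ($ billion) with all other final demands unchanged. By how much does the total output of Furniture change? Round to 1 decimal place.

Technical coefficients a_ij = z_ij / X_j:
  a_11 = 105/300 = 0.35, a_21 = 15/300 = 0.05, a_31 = 75/300 = 0.25
  a_12 = 24/240 = 0.10, a_22 = 12/240 = 0.05, a_32 = 0/240 = 0.00
  a_13 = 14/140 = 0.10, a_23 = 7/140 = 0.05, a_33 = 0/140 = 0.00
I − A =
  [   0.65    -0.10    -0.10]
  [  -0.05     0.95    -0.05]
  [  -0.25     0.00     1.00]
Cofactors of I−A, C_ij = (−1)^(i+j)·(minor ij) (rows/columns in the sector order above):
  C_11 = (0.95)(1.00) − (-0.05)(0.00) = 0.9500
  C_12 = −[(-0.05)(1.00) − (-0.05)(-0.25)] = 0.0625
  C_13 = (-0.05)(0.00) − (0.95)(-0.25) = 0.2375
  C_21 = −[(-0.10)(1.00) − (-0.10)(0.00)] = 0.1000
  C_22 = (0.65)(1.00) − (-0.10)(-0.25) = 0.6250
  C_23 = −[(0.65)(0.00) − (-0.10)(-0.25)] = 0.0250
  C_31 = (-0.10)(-0.05) − (-0.10)(0.95) = 0.1000
  C_32 = −[(0.65)(-0.05) − (-0.10)(-0.05)] = 0.0375
  C_33 = (0.65)(0.95) − (-0.10)(-0.05) = 0.6125
det(I−A) = Σ_j (I−A)_1j·C_1j = (0.65)(0.9500) + (-0.10)(0.0625) + (-0.10)(0.2375) = 0.5875
adj(I−A) = Cᵀ =
  [ 0.9500   0.1000   0.1000]
  [ 0.0625   0.6250   0.0375]
  [ 0.2375   0.0250   0.6125]
(I − A)⁻¹ = adj(I−A) / det(I−A) ≈
  [   1.6170     0.1702     0.1702]
  [   0.1064     1.0638     0.0638]
  [   0.4043     0.0426     1.0426]
Δx = (I − A)⁻¹ Δd with Δd having +100 in the Furniture component and 0 elsewhere.
So Δx_3 = L_33 · (+100), where L_33 = adj(I−A)_33 / det(I−A) = 0.6125 / 0.5875.
Δx_3 = 0.6125 × (+100) / 0.5875 = 61.25 / 0.5875 ≈ 104.3.

Δx_3 = 104.3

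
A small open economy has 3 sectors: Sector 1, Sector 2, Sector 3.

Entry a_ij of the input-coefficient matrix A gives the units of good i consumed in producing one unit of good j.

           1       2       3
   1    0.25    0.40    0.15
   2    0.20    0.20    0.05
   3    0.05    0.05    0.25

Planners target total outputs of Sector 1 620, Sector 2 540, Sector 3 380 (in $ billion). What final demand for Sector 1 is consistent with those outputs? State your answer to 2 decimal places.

d_1 = 192.00

I − A =
  [   0.75    -0.40    -0.15]
  [  -0.20     0.80    -0.05]
  [  -0.05    -0.05     0.75]
d = (I − A) x:
  d_1 = (+0.75)·620 + (-0.40)·540 + (-0.15)·380 = 192.00
  d_2 = (-0.20)·620 + (+0.80)·540 + (-0.05)·380 = 289.00
  d_3 = (-0.05)·620 + (-0.05)·540 + (+0.75)·380 = 227.00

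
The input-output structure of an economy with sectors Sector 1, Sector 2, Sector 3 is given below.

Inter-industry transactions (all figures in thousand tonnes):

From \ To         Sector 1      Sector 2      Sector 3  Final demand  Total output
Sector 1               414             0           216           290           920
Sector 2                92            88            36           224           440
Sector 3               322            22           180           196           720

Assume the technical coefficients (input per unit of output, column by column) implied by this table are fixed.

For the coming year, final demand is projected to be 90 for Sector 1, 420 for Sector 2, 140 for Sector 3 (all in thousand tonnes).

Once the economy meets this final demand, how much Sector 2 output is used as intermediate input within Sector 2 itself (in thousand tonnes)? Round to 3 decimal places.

Technical coefficients a_ij = z_ij / X_j:
  a_11 = 414/920 = 0.45, a_21 = 92/920 = 0.10, a_31 = 322/920 = 0.35
  a_12 = 0/440 = 0.00, a_22 = 88/440 = 0.20, a_32 = 22/440 = 0.05
  a_13 = 216/720 = 0.30, a_23 = 36/720 = 0.05, a_33 = 180/720 = 0.25
I − A =
  [   0.55     0.00    -0.30]
  [  -0.10     0.80    -0.05]
  [  -0.35    -0.05     0.75]
Cofactors of I−A, C_ij = (−1)^(i+j)·(minor ij) (rows/columns in the sector order above):
  C_11 = (0.80)(0.75) − (-0.05)(-0.05) = 0.5975
  C_12 = −[(-0.10)(0.75) − (-0.05)(-0.35)] = 0.0925
  C_13 = (-0.10)(-0.05) − (0.80)(-0.35) = 0.2850
  C_21 = −[(0.00)(0.75) − (-0.30)(-0.05)] = 0.0150
  C_22 = (0.55)(0.75) − (-0.30)(-0.35) = 0.3075
  C_23 = −[(0.55)(-0.05) − (0.00)(-0.35)] = 0.0275
  C_31 = (0.00)(-0.05) − (-0.30)(0.80) = 0.2400
  C_32 = −[(0.55)(-0.05) − (-0.30)(-0.10)] = 0.0575
  C_33 = (0.55)(0.80) − (0.00)(-0.10) = 0.4400
det(I−A) = Σ_j (I−A)_1j·C_1j = (0.55)(0.5975) + (0.00)(0.0925) + (-0.30)(0.2850) = 0.243125
adj(I−A) = Cᵀ =
  [ 0.5975   0.0150   0.2400]
  [ 0.0925   0.3075   0.0575]
  [ 0.2850   0.0275   0.4400]
(I − A)⁻¹ = adj(I−A) / det(I−A) ≈
  [   2.4576     0.0617     0.9871]
  [   0.3805     1.2648     0.2365]
  [   1.1722     0.1131     1.8098]
First solve x = (I − A)⁻¹ d = adj(I−A)·d / det(I−A); in particular x_2 = (0.0925·90 + 0.3075·420 + 0.0575·140) / 0.243125 = 145.525 / 0.243125 ≈ 598.56041.
Intermediate flow from 2 to 2: z_22 = a_22 · x_2 = 0.20 × 145.525 / 0.243125 = 29.105 / 0.243125 ≈ 119.712.

z_22 = 119.712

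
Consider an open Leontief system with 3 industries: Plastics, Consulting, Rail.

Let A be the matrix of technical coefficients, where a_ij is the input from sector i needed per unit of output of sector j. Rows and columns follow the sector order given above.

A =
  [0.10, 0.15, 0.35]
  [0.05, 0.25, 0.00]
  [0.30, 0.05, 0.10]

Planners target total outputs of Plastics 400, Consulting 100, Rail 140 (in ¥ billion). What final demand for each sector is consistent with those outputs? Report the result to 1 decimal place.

I − A =
  [   0.90    -0.15    -0.35]
  [  -0.05     0.75     0.00]
  [  -0.30    -0.05     0.90]
d = (I − A) x:
  d_P = (+0.90)·400 + (-0.15)·100 + (-0.35)·140 = 296.0
  d_C = (-0.05)·400 + (+0.75)·100 + (+0.00)·140 = 55.0
  d_R = (-0.30)·400 + (-0.05)·100 + (+0.90)·140 = 1.0

d_P = 296.0, d_C = 55.0, d_R = 1.0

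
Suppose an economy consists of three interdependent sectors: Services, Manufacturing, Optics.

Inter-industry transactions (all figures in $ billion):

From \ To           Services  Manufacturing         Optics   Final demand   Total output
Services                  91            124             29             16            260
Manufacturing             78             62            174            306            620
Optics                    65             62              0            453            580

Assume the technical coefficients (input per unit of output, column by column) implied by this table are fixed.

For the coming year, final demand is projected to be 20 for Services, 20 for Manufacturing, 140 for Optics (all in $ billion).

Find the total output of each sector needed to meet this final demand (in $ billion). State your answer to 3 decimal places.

x_1 = 75.772, x_2 = 103.925, x_3 = 169.335

Technical coefficients a_ij = z_ij / X_j:
  a_11 = 91/260 = 0.35, a_21 = 78/260 = 0.30, a_31 = 65/260 = 0.25
  a_12 = 124/620 = 0.20, a_22 = 62/620 = 0.10, a_32 = 62/620 = 0.10
  a_13 = 29/580 = 0.05, a_23 = 174/580 = 0.30, a_33 = 0/580 = 0.00
I − A =
  [   0.65    -0.20    -0.05]
  [  -0.30     0.90    -0.30]
  [  -0.25    -0.10     1.00]
Cofactors of I−A, C_ij = (−1)^(i+j)·(minor ij) (rows/columns in the sector order above):
  C_11 = (0.90)(1.00) − (-0.30)(-0.10) = 0.8700
  C_12 = −[(-0.30)(1.00) − (-0.30)(-0.25)] = 0.3750
  C_13 = (-0.30)(-0.10) − (0.90)(-0.25) = 0.2550
  C_21 = −[(-0.20)(1.00) − (-0.05)(-0.10)] = 0.2050
  C_22 = (0.65)(1.00) − (-0.05)(-0.25) = 0.6375
  C_23 = −[(0.65)(-0.10) − (-0.20)(-0.25)] = 0.1150
  C_31 = (-0.20)(-0.30) − (-0.05)(0.90) = 0.1050
  C_32 = −[(0.65)(-0.30) − (-0.05)(-0.30)] = 0.2100
  C_33 = (0.65)(0.90) − (-0.20)(-0.30) = 0.5250
det(I−A) = Σ_j (I−A)_1j·C_1j = (0.65)(0.8700) + (-0.20)(0.3750) + (-0.05)(0.2550) = 0.47775
adj(I−A) = Cᵀ =
  [ 0.8700   0.2050   0.1050]
  [ 0.3750   0.6375   0.2100]
  [ 0.2550   0.1150   0.5250]
(I − A)⁻¹ = adj(I−A) / det(I−A) ≈
  [   1.8210     0.4291     0.2198]
  [   0.7849     1.3344     0.4396]
  [   0.5338     0.2407     1.0989]
x = (I − A)⁻¹ d = adj(I−A)·d / det(I−A), with det(I−A) = 0.47775:
  x_1 = (0.8700·20 + 0.2050·20 + 0.1050·140) / 0.47775 = 36.20 / 0.47775 ≈ 75.772
  x_2 = (0.3750·20 + 0.6375·20 + 0.2100·140) / 0.47775 = 49.65 / 0.47775 ≈ 103.925
  x_3 = (0.2550·20 + 0.1150·20 + 0.5250·140) / 0.47775 = 80.90 / 0.47775 ≈ 169.335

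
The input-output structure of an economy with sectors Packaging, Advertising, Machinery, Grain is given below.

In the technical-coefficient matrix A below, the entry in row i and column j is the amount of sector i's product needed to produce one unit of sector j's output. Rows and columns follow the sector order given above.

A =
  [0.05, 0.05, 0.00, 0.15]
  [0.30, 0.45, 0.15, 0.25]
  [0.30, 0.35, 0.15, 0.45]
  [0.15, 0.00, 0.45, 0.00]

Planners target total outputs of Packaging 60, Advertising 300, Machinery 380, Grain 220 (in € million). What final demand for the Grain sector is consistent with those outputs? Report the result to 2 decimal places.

d_G = 40.00

I − A =
  [   0.95    -0.05     0.00    -0.15]
  [  -0.30     0.55    -0.15    -0.25]
  [  -0.30    -0.35     0.85    -0.45]
  [  -0.15     0.00    -0.45     1.00]
d = (I − A) x:
  d_P = (+0.95)·60 + (-0.05)·300 + (+0.00)·380 + (-0.15)·220 = 9.00
  d_A = (-0.30)·60 + (+0.55)·300 + (-0.15)·380 + (-0.25)·220 = 35.00
  d_M = (-0.30)·60 + (-0.35)·300 + (+0.85)·380 + (-0.45)·220 = 101.00
  d_G = (-0.15)·60 + (+0.00)·300 + (-0.45)·380 + (+1.00)·220 = 40.00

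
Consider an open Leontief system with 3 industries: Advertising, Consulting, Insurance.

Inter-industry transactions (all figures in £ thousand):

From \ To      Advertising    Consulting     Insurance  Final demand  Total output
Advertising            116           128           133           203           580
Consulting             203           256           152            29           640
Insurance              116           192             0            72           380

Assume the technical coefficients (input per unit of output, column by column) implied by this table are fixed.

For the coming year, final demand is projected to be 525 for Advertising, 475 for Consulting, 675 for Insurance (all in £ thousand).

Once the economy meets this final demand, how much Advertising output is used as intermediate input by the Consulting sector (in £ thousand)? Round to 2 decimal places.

Technical coefficients a_ij = z_ij / X_j:
  a_11 = 116/580 = 0.20, a_21 = 203/580 = 0.35, a_31 = 116/580 = 0.20
  a_12 = 128/640 = 0.20, a_22 = 256/640 = 0.40, a_32 = 192/640 = 0.30
  a_13 = 133/380 = 0.35, a_23 = 152/380 = 0.40, a_33 = 0/380 = 0.00
I − A =
  [   0.80    -0.20    -0.35]
  [  -0.35     0.60    -0.40]
  [  -0.20    -0.30     1.00]
Cofactors of I−A, C_ij = (−1)^(i+j)·(minor ij) (rows/columns in the sector order above):
  C_11 = (0.60)(1.00) − (-0.40)(-0.30) = 0.4800
  C_12 = −[(-0.35)(1.00) − (-0.40)(-0.20)] = 0.4300
  C_13 = (-0.35)(-0.30) − (0.60)(-0.20) = 0.2250
  C_21 = −[(-0.20)(1.00) − (-0.35)(-0.30)] = 0.3050
  C_22 = (0.80)(1.00) − (-0.35)(-0.20) = 0.7300
  C_23 = −[(0.80)(-0.30) − (-0.20)(-0.20)] = 0.2800
  C_31 = (-0.20)(-0.40) − (-0.35)(0.60) = 0.2900
  C_32 = −[(0.80)(-0.40) − (-0.35)(-0.35)] = 0.4425
  C_33 = (0.80)(0.60) − (-0.20)(-0.35) = 0.4100
det(I−A) = Σ_j (I−A)_1j·C_1j = (0.80)(0.4800) + (-0.20)(0.4300) + (-0.35)(0.2250) = 0.21925
adj(I−A) = Cᵀ =
  [ 0.4800   0.3050   0.2900]
  [ 0.4300   0.7300   0.4425]
  [ 0.2250   0.2800   0.4100]
(I − A)⁻¹ = adj(I−A) / det(I−A) ≈
  [   2.1893     1.3911     1.3227]
  [   1.9612     3.3295     2.0182]
  [   1.0262     1.2771     1.8700]
First solve x = (I − A)⁻¹ d = adj(I−A)·d / det(I−A); in particular x_2 = (0.4300·525 + 0.7300·475 + 0.4425·675) / 0.21925 = 871.1875 / 0.21925 ≈ 3973.4892.
Intermediate flow from 1 to 2: z_12 = a_12 · x_2 = 0.20 × 871.1875 / 0.21925 = 174.2375 / 0.21925 ≈ 794.70.

z_12 = 794.70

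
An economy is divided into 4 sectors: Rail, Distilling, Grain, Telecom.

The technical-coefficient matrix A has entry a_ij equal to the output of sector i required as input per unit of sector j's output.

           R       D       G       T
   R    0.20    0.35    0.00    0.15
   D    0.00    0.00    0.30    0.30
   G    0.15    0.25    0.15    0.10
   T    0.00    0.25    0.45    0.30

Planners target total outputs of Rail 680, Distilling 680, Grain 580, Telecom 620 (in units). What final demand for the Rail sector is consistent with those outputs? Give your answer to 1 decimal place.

I − A =
  [   0.80    -0.35     0.00    -0.15]
  [   0.00     1.00    -0.30    -0.30]
  [  -0.15    -0.25     0.85    -0.10]
  [   0.00    -0.25    -0.45     0.70]
d = (I − A) x:
  d_R = (+0.80)·680 + (-0.35)·680 + (+0.00)·580 + (-0.15)·620 = 213.0
  d_D = (+0.00)·680 + (+1.00)·680 + (-0.30)·580 + (-0.30)·620 = 320.0
  d_G = (-0.15)·680 + (-0.25)·680 + (+0.85)·580 + (-0.10)·620 = 159.0
  d_T = (+0.00)·680 + (-0.25)·680 + (-0.45)·580 + (+0.70)·620 = 3.0

d_R = 213.0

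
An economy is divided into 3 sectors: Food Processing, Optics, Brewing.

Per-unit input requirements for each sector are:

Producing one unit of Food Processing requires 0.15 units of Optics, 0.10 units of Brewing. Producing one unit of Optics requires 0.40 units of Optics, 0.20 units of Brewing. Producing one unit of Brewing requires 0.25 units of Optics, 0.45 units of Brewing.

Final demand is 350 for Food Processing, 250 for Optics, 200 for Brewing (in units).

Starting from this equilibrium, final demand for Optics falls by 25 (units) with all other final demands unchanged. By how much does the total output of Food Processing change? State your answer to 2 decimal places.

I − A =
  [   1.00     0.00     0.00]
  [  -0.15     0.60    -0.25]
  [  -0.10    -0.20     0.55]
Cofactors of I−A, C_ij = (−1)^(i+j)·(minor ij) (rows/columns in the sector order above):
  C_11 = (0.60)(0.55) − (-0.25)(-0.20) = 0.2800
  C_12 = −[(-0.15)(0.55) − (-0.25)(-0.10)] = 0.1075
  C_13 = (-0.15)(-0.20) − (0.60)(-0.10) = 0.0900
  C_21 = −[(0.00)(0.55) − (0.00)(-0.20)] = 0.0000
  C_22 = (1.00)(0.55) − (0.00)(-0.10) = 0.5500
  C_23 = −[(1.00)(-0.20) − (0.00)(-0.10)] = 0.2000
  C_31 = (0.00)(-0.25) − (0.00)(0.60) = 0.0000
  C_32 = −[(1.00)(-0.25) − (0.00)(-0.15)] = 0.2500
  C_33 = (1.00)(0.60) − (0.00)(-0.15) = 0.6000
det(I−A) = Σ_j (I−A)_1j·C_1j = (1.00)(0.2800) + (0.00)(0.1075) + (0.00)(0.0900) = 0.2800
adj(I−A) = Cᵀ =
  [ 0.2800   0.0000   0.0000]
  [ 0.1075   0.5500   0.2500]
  [ 0.0900   0.2000   0.6000]
(I − A)⁻¹ = adj(I−A) / det(I−A) ≈
  [   1.0000     0.0000     0.0000]
  [   0.3839     1.9643     0.8929]
  [   0.3214     0.7143     2.1429]
Δx = (I − A)⁻¹ Δd with Δd having -25 in the Optics component and 0 elsewhere.
So Δx_F = L_FO · (-25), where L_FO = adj(I−A)_FO / det(I−A) = 0.0000 / 0.2800.
Δx_F = 0.0000 × (-25) / 0.2800 = 0.00 / 0.2800 = 0.00.

Δx_F = 0.00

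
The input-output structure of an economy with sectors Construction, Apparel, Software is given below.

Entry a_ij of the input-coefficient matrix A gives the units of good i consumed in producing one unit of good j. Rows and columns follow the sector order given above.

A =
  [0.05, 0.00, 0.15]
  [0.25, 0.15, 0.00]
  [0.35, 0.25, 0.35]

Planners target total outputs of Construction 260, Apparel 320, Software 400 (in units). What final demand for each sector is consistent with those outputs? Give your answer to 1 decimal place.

I − A =
  [   0.95     0.00    -0.15]
  [  -0.25     0.85     0.00]
  [  -0.35    -0.25     0.65]
d = (I − A) x:
  d_C = (+0.95)·260 + (+0.00)·320 + (-0.15)·400 = 187.0
  d_A = (-0.25)·260 + (+0.85)·320 + (+0.00)·400 = 207.0
  d_S = (-0.35)·260 + (-0.25)·320 + (+0.65)·400 = 89.0

d_C = 187.0, d_A = 207.0, d_S = 89.0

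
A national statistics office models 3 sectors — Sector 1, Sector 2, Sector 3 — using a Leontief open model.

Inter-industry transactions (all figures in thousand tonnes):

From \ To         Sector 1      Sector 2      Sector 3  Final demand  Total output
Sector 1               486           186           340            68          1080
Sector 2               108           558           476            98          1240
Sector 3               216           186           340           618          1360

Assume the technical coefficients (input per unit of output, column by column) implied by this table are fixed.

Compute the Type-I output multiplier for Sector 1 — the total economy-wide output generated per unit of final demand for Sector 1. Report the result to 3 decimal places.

m_1 = 4.345

Technical coefficients a_ij = z_ij / X_j:
  a_11 = 486/1080 = 0.45, a_21 = 108/1080 = 0.10, a_31 = 216/1080 = 0.20
  a_12 = 186/1240 = 0.15, a_22 = 558/1240 = 0.45, a_32 = 186/1240 = 0.15
  a_13 = 340/1360 = 0.25, a_23 = 476/1360 = 0.35, a_33 = 340/1360 = 0.25
I − A =
  [   0.55    -0.15    -0.25]
  [  -0.10     0.55    -0.35]
  [  -0.20    -0.15     0.75]
Cofactors of I−A, C_ij = (−1)^(i+j)·(minor ij) (rows/columns in the sector order above):
  C_11 = (0.55)(0.75) − (-0.35)(-0.15) = 0.3600
  C_12 = −[(-0.10)(0.75) − (-0.35)(-0.20)] = 0.1450
  C_13 = (-0.10)(-0.15) − (0.55)(-0.20) = 0.1250
  C_21 = −[(-0.15)(0.75) − (-0.25)(-0.15)] = 0.1500
  C_22 = (0.55)(0.75) − (-0.25)(-0.20) = 0.3625
  C_23 = −[(0.55)(-0.15) − (-0.15)(-0.20)] = 0.1125
  C_31 = (-0.15)(-0.35) − (-0.25)(0.55) = 0.1900
  C_32 = −[(0.55)(-0.35) − (-0.25)(-0.10)] = 0.2175
  C_33 = (0.55)(0.55) − (-0.15)(-0.10) = 0.2875
det(I−A) = Σ_j (I−A)_1j·C_1j = (0.55)(0.3600) + (-0.15)(0.1450) + (-0.25)(0.1250) = 0.1450
adj(I−A) = Cᵀ =
  [ 0.3600   0.1500   0.1900]
  [ 0.1450   0.3625   0.2175]
  [ 0.1250   0.1125   0.2875]
(I − A)⁻¹ = adj(I−A) / det(I−A) ≈
  [   2.4828     1.0345     1.3103]
  [   1.0000     2.5000     1.5000]
  [   0.8621     0.7759     1.9828]
The output multiplier for sector j is the column-j sum of the Leontief inverse (I − A)⁻¹ = adj(I−A) / det(I−A).
Column 1 of adj(I−A): (0.3600, 0.1450, 0.1250); det(I−A) = 0.1450.
m_1 = (0.3600 + 0.1450 + 0.1250) / 0.1450 = 0.63 / 0.1450 ≈ 4.345.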